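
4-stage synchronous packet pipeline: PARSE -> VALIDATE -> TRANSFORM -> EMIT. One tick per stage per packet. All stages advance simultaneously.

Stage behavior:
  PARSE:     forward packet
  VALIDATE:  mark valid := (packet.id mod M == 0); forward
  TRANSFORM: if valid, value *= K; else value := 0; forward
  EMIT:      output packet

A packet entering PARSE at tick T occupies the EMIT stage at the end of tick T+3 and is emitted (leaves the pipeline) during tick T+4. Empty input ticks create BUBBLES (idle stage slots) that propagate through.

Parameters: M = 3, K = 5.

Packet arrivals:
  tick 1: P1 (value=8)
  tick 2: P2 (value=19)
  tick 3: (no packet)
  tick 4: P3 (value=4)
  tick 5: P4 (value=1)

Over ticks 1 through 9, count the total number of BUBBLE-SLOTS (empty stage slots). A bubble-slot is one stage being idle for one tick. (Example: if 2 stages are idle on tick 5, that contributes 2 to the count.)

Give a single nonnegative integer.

Answer: 20

Derivation:
Tick 1: [PARSE:P1(v=8,ok=F), VALIDATE:-, TRANSFORM:-, EMIT:-] out:-; bubbles=3
Tick 2: [PARSE:P2(v=19,ok=F), VALIDATE:P1(v=8,ok=F), TRANSFORM:-, EMIT:-] out:-; bubbles=2
Tick 3: [PARSE:-, VALIDATE:P2(v=19,ok=F), TRANSFORM:P1(v=0,ok=F), EMIT:-] out:-; bubbles=2
Tick 4: [PARSE:P3(v=4,ok=F), VALIDATE:-, TRANSFORM:P2(v=0,ok=F), EMIT:P1(v=0,ok=F)] out:-; bubbles=1
Tick 5: [PARSE:P4(v=1,ok=F), VALIDATE:P3(v=4,ok=T), TRANSFORM:-, EMIT:P2(v=0,ok=F)] out:P1(v=0); bubbles=1
Tick 6: [PARSE:-, VALIDATE:P4(v=1,ok=F), TRANSFORM:P3(v=20,ok=T), EMIT:-] out:P2(v=0); bubbles=2
Tick 7: [PARSE:-, VALIDATE:-, TRANSFORM:P4(v=0,ok=F), EMIT:P3(v=20,ok=T)] out:-; bubbles=2
Tick 8: [PARSE:-, VALIDATE:-, TRANSFORM:-, EMIT:P4(v=0,ok=F)] out:P3(v=20); bubbles=3
Tick 9: [PARSE:-, VALIDATE:-, TRANSFORM:-, EMIT:-] out:P4(v=0); bubbles=4
Total bubble-slots: 20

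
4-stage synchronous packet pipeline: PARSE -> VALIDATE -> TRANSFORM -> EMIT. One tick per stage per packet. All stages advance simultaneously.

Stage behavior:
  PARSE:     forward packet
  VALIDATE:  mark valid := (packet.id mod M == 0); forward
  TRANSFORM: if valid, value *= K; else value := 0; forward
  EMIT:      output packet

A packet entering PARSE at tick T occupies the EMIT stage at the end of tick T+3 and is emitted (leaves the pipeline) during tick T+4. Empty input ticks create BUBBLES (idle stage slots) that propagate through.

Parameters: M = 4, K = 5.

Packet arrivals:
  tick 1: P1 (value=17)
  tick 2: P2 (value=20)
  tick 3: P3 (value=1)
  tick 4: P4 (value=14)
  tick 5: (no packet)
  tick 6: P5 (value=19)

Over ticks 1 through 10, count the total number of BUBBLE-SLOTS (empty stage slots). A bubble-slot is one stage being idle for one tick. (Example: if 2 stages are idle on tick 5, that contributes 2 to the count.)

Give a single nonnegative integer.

Tick 1: [PARSE:P1(v=17,ok=F), VALIDATE:-, TRANSFORM:-, EMIT:-] out:-; bubbles=3
Tick 2: [PARSE:P2(v=20,ok=F), VALIDATE:P1(v=17,ok=F), TRANSFORM:-, EMIT:-] out:-; bubbles=2
Tick 3: [PARSE:P3(v=1,ok=F), VALIDATE:P2(v=20,ok=F), TRANSFORM:P1(v=0,ok=F), EMIT:-] out:-; bubbles=1
Tick 4: [PARSE:P4(v=14,ok=F), VALIDATE:P3(v=1,ok=F), TRANSFORM:P2(v=0,ok=F), EMIT:P1(v=0,ok=F)] out:-; bubbles=0
Tick 5: [PARSE:-, VALIDATE:P4(v=14,ok=T), TRANSFORM:P3(v=0,ok=F), EMIT:P2(v=0,ok=F)] out:P1(v=0); bubbles=1
Tick 6: [PARSE:P5(v=19,ok=F), VALIDATE:-, TRANSFORM:P4(v=70,ok=T), EMIT:P3(v=0,ok=F)] out:P2(v=0); bubbles=1
Tick 7: [PARSE:-, VALIDATE:P5(v=19,ok=F), TRANSFORM:-, EMIT:P4(v=70,ok=T)] out:P3(v=0); bubbles=2
Tick 8: [PARSE:-, VALIDATE:-, TRANSFORM:P5(v=0,ok=F), EMIT:-] out:P4(v=70); bubbles=3
Tick 9: [PARSE:-, VALIDATE:-, TRANSFORM:-, EMIT:P5(v=0,ok=F)] out:-; bubbles=3
Tick 10: [PARSE:-, VALIDATE:-, TRANSFORM:-, EMIT:-] out:P5(v=0); bubbles=4
Total bubble-slots: 20

Answer: 20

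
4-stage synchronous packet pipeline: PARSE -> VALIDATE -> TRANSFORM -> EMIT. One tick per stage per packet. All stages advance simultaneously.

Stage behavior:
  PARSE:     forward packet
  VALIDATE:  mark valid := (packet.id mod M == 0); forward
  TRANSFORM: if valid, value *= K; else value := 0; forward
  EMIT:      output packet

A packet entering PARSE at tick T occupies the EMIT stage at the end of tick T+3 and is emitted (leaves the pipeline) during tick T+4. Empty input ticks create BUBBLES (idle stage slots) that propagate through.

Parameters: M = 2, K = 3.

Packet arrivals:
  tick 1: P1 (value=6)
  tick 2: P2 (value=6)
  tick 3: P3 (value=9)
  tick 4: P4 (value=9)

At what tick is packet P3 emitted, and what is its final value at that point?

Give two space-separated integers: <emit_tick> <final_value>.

Tick 1: [PARSE:P1(v=6,ok=F), VALIDATE:-, TRANSFORM:-, EMIT:-] out:-; in:P1
Tick 2: [PARSE:P2(v=6,ok=F), VALIDATE:P1(v=6,ok=F), TRANSFORM:-, EMIT:-] out:-; in:P2
Tick 3: [PARSE:P3(v=9,ok=F), VALIDATE:P2(v=6,ok=T), TRANSFORM:P1(v=0,ok=F), EMIT:-] out:-; in:P3
Tick 4: [PARSE:P4(v=9,ok=F), VALIDATE:P3(v=9,ok=F), TRANSFORM:P2(v=18,ok=T), EMIT:P1(v=0,ok=F)] out:-; in:P4
Tick 5: [PARSE:-, VALIDATE:P4(v=9,ok=T), TRANSFORM:P3(v=0,ok=F), EMIT:P2(v=18,ok=T)] out:P1(v=0); in:-
Tick 6: [PARSE:-, VALIDATE:-, TRANSFORM:P4(v=27,ok=T), EMIT:P3(v=0,ok=F)] out:P2(v=18); in:-
Tick 7: [PARSE:-, VALIDATE:-, TRANSFORM:-, EMIT:P4(v=27,ok=T)] out:P3(v=0); in:-
Tick 8: [PARSE:-, VALIDATE:-, TRANSFORM:-, EMIT:-] out:P4(v=27); in:-
P3: arrives tick 3, valid=False (id=3, id%2=1), emit tick 7, final value 0

Answer: 7 0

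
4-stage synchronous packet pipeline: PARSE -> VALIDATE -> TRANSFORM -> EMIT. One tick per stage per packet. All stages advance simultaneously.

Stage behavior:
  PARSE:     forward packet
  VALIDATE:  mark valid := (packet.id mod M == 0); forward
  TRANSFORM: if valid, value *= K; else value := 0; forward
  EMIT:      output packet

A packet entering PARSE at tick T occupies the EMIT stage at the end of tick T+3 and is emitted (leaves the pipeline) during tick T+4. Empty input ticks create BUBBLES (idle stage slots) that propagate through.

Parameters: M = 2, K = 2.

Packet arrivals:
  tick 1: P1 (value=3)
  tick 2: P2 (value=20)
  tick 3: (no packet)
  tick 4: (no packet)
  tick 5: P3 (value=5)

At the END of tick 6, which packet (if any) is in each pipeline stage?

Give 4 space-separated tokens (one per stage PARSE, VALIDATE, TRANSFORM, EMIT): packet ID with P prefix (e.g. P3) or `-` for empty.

Answer: - P3 - -

Derivation:
Tick 1: [PARSE:P1(v=3,ok=F), VALIDATE:-, TRANSFORM:-, EMIT:-] out:-; in:P1
Tick 2: [PARSE:P2(v=20,ok=F), VALIDATE:P1(v=3,ok=F), TRANSFORM:-, EMIT:-] out:-; in:P2
Tick 3: [PARSE:-, VALIDATE:P2(v=20,ok=T), TRANSFORM:P1(v=0,ok=F), EMIT:-] out:-; in:-
Tick 4: [PARSE:-, VALIDATE:-, TRANSFORM:P2(v=40,ok=T), EMIT:P1(v=0,ok=F)] out:-; in:-
Tick 5: [PARSE:P3(v=5,ok=F), VALIDATE:-, TRANSFORM:-, EMIT:P2(v=40,ok=T)] out:P1(v=0); in:P3
Tick 6: [PARSE:-, VALIDATE:P3(v=5,ok=F), TRANSFORM:-, EMIT:-] out:P2(v=40); in:-
At end of tick 6: ['-', 'P3', '-', '-']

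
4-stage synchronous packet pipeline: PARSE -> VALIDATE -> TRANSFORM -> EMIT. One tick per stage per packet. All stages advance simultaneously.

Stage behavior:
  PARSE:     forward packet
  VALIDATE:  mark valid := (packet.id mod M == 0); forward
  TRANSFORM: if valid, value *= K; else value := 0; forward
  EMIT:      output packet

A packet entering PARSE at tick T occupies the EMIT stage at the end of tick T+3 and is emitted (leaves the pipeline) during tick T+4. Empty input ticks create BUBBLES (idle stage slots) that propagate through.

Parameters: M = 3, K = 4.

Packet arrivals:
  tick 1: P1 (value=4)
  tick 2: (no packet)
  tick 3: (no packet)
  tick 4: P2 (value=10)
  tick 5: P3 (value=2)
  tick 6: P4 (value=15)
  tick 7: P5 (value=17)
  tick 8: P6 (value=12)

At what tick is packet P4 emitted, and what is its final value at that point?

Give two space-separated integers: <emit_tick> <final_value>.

Tick 1: [PARSE:P1(v=4,ok=F), VALIDATE:-, TRANSFORM:-, EMIT:-] out:-; in:P1
Tick 2: [PARSE:-, VALIDATE:P1(v=4,ok=F), TRANSFORM:-, EMIT:-] out:-; in:-
Tick 3: [PARSE:-, VALIDATE:-, TRANSFORM:P1(v=0,ok=F), EMIT:-] out:-; in:-
Tick 4: [PARSE:P2(v=10,ok=F), VALIDATE:-, TRANSFORM:-, EMIT:P1(v=0,ok=F)] out:-; in:P2
Tick 5: [PARSE:P3(v=2,ok=F), VALIDATE:P2(v=10,ok=F), TRANSFORM:-, EMIT:-] out:P1(v=0); in:P3
Tick 6: [PARSE:P4(v=15,ok=F), VALIDATE:P3(v=2,ok=T), TRANSFORM:P2(v=0,ok=F), EMIT:-] out:-; in:P4
Tick 7: [PARSE:P5(v=17,ok=F), VALIDATE:P4(v=15,ok=F), TRANSFORM:P3(v=8,ok=T), EMIT:P2(v=0,ok=F)] out:-; in:P5
Tick 8: [PARSE:P6(v=12,ok=F), VALIDATE:P5(v=17,ok=F), TRANSFORM:P4(v=0,ok=F), EMIT:P3(v=8,ok=T)] out:P2(v=0); in:P6
Tick 9: [PARSE:-, VALIDATE:P6(v=12,ok=T), TRANSFORM:P5(v=0,ok=F), EMIT:P4(v=0,ok=F)] out:P3(v=8); in:-
Tick 10: [PARSE:-, VALIDATE:-, TRANSFORM:P6(v=48,ok=T), EMIT:P5(v=0,ok=F)] out:P4(v=0); in:-
Tick 11: [PARSE:-, VALIDATE:-, TRANSFORM:-, EMIT:P6(v=48,ok=T)] out:P5(v=0); in:-
Tick 12: [PARSE:-, VALIDATE:-, TRANSFORM:-, EMIT:-] out:P6(v=48); in:-
P4: arrives tick 6, valid=False (id=4, id%3=1), emit tick 10, final value 0

Answer: 10 0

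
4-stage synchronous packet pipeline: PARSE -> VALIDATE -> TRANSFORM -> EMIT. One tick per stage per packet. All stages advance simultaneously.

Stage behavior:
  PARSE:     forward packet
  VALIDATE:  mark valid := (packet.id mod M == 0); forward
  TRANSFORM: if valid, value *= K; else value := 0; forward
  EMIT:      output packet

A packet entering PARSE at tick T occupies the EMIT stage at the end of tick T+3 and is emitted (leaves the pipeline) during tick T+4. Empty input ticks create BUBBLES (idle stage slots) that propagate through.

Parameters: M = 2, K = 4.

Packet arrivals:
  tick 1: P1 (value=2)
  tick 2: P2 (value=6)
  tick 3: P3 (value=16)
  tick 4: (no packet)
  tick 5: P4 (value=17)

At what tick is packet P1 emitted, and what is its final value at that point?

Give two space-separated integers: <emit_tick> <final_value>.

Answer: 5 0

Derivation:
Tick 1: [PARSE:P1(v=2,ok=F), VALIDATE:-, TRANSFORM:-, EMIT:-] out:-; in:P1
Tick 2: [PARSE:P2(v=6,ok=F), VALIDATE:P1(v=2,ok=F), TRANSFORM:-, EMIT:-] out:-; in:P2
Tick 3: [PARSE:P3(v=16,ok=F), VALIDATE:P2(v=6,ok=T), TRANSFORM:P1(v=0,ok=F), EMIT:-] out:-; in:P3
Tick 4: [PARSE:-, VALIDATE:P3(v=16,ok=F), TRANSFORM:P2(v=24,ok=T), EMIT:P1(v=0,ok=F)] out:-; in:-
Tick 5: [PARSE:P4(v=17,ok=F), VALIDATE:-, TRANSFORM:P3(v=0,ok=F), EMIT:P2(v=24,ok=T)] out:P1(v=0); in:P4
Tick 6: [PARSE:-, VALIDATE:P4(v=17,ok=T), TRANSFORM:-, EMIT:P3(v=0,ok=F)] out:P2(v=24); in:-
Tick 7: [PARSE:-, VALIDATE:-, TRANSFORM:P4(v=68,ok=T), EMIT:-] out:P3(v=0); in:-
Tick 8: [PARSE:-, VALIDATE:-, TRANSFORM:-, EMIT:P4(v=68,ok=T)] out:-; in:-
Tick 9: [PARSE:-, VALIDATE:-, TRANSFORM:-, EMIT:-] out:P4(v=68); in:-
P1: arrives tick 1, valid=False (id=1, id%2=1), emit tick 5, final value 0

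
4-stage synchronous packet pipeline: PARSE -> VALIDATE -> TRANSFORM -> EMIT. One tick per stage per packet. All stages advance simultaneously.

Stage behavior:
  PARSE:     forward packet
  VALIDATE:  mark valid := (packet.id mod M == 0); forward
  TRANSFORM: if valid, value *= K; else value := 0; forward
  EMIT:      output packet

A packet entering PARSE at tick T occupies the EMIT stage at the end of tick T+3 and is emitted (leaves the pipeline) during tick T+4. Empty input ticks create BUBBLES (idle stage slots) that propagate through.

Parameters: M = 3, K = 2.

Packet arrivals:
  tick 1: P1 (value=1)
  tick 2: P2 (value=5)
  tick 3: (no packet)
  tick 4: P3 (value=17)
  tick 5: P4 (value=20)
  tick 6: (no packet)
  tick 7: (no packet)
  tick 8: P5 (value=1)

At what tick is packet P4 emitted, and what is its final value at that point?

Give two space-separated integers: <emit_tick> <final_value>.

Tick 1: [PARSE:P1(v=1,ok=F), VALIDATE:-, TRANSFORM:-, EMIT:-] out:-; in:P1
Tick 2: [PARSE:P2(v=5,ok=F), VALIDATE:P1(v=1,ok=F), TRANSFORM:-, EMIT:-] out:-; in:P2
Tick 3: [PARSE:-, VALIDATE:P2(v=5,ok=F), TRANSFORM:P1(v=0,ok=F), EMIT:-] out:-; in:-
Tick 4: [PARSE:P3(v=17,ok=F), VALIDATE:-, TRANSFORM:P2(v=0,ok=F), EMIT:P1(v=0,ok=F)] out:-; in:P3
Tick 5: [PARSE:P4(v=20,ok=F), VALIDATE:P3(v=17,ok=T), TRANSFORM:-, EMIT:P2(v=0,ok=F)] out:P1(v=0); in:P4
Tick 6: [PARSE:-, VALIDATE:P4(v=20,ok=F), TRANSFORM:P3(v=34,ok=T), EMIT:-] out:P2(v=0); in:-
Tick 7: [PARSE:-, VALIDATE:-, TRANSFORM:P4(v=0,ok=F), EMIT:P3(v=34,ok=T)] out:-; in:-
Tick 8: [PARSE:P5(v=1,ok=F), VALIDATE:-, TRANSFORM:-, EMIT:P4(v=0,ok=F)] out:P3(v=34); in:P5
Tick 9: [PARSE:-, VALIDATE:P5(v=1,ok=F), TRANSFORM:-, EMIT:-] out:P4(v=0); in:-
Tick 10: [PARSE:-, VALIDATE:-, TRANSFORM:P5(v=0,ok=F), EMIT:-] out:-; in:-
Tick 11: [PARSE:-, VALIDATE:-, TRANSFORM:-, EMIT:P5(v=0,ok=F)] out:-; in:-
Tick 12: [PARSE:-, VALIDATE:-, TRANSFORM:-, EMIT:-] out:P5(v=0); in:-
P4: arrives tick 5, valid=False (id=4, id%3=1), emit tick 9, final value 0

Answer: 9 0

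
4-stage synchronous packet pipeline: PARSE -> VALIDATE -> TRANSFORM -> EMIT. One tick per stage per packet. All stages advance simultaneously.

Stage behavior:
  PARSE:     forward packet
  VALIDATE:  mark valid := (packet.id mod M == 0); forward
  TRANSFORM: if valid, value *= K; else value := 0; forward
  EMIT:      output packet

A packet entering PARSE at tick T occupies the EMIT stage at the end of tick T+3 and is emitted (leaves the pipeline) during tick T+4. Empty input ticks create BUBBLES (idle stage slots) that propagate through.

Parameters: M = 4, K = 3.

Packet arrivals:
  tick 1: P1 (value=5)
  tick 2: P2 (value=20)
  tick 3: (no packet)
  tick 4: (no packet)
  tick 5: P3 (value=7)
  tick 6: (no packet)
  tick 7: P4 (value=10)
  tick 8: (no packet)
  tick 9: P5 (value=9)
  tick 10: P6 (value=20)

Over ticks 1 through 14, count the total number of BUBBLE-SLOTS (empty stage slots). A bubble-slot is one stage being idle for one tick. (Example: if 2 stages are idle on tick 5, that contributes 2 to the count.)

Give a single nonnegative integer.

Answer: 32

Derivation:
Tick 1: [PARSE:P1(v=5,ok=F), VALIDATE:-, TRANSFORM:-, EMIT:-] out:-; bubbles=3
Tick 2: [PARSE:P2(v=20,ok=F), VALIDATE:P1(v=5,ok=F), TRANSFORM:-, EMIT:-] out:-; bubbles=2
Tick 3: [PARSE:-, VALIDATE:P2(v=20,ok=F), TRANSFORM:P1(v=0,ok=F), EMIT:-] out:-; bubbles=2
Tick 4: [PARSE:-, VALIDATE:-, TRANSFORM:P2(v=0,ok=F), EMIT:P1(v=0,ok=F)] out:-; bubbles=2
Tick 5: [PARSE:P3(v=7,ok=F), VALIDATE:-, TRANSFORM:-, EMIT:P2(v=0,ok=F)] out:P1(v=0); bubbles=2
Tick 6: [PARSE:-, VALIDATE:P3(v=7,ok=F), TRANSFORM:-, EMIT:-] out:P2(v=0); bubbles=3
Tick 7: [PARSE:P4(v=10,ok=F), VALIDATE:-, TRANSFORM:P3(v=0,ok=F), EMIT:-] out:-; bubbles=2
Tick 8: [PARSE:-, VALIDATE:P4(v=10,ok=T), TRANSFORM:-, EMIT:P3(v=0,ok=F)] out:-; bubbles=2
Tick 9: [PARSE:P5(v=9,ok=F), VALIDATE:-, TRANSFORM:P4(v=30,ok=T), EMIT:-] out:P3(v=0); bubbles=2
Tick 10: [PARSE:P6(v=20,ok=F), VALIDATE:P5(v=9,ok=F), TRANSFORM:-, EMIT:P4(v=30,ok=T)] out:-; bubbles=1
Tick 11: [PARSE:-, VALIDATE:P6(v=20,ok=F), TRANSFORM:P5(v=0,ok=F), EMIT:-] out:P4(v=30); bubbles=2
Tick 12: [PARSE:-, VALIDATE:-, TRANSFORM:P6(v=0,ok=F), EMIT:P5(v=0,ok=F)] out:-; bubbles=2
Tick 13: [PARSE:-, VALIDATE:-, TRANSFORM:-, EMIT:P6(v=0,ok=F)] out:P5(v=0); bubbles=3
Tick 14: [PARSE:-, VALIDATE:-, TRANSFORM:-, EMIT:-] out:P6(v=0); bubbles=4
Total bubble-slots: 32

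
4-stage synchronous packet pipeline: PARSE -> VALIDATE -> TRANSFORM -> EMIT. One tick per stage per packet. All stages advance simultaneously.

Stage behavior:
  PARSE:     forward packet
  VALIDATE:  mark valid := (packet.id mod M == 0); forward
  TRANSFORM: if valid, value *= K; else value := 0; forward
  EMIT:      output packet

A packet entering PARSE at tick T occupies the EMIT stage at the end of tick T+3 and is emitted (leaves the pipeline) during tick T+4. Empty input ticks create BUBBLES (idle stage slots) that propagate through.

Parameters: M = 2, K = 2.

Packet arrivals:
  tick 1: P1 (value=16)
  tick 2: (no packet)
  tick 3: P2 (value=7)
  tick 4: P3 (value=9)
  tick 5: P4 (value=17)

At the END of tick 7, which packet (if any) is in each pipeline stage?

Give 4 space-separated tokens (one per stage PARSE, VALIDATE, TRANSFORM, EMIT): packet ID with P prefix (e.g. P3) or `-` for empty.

Answer: - - P4 P3

Derivation:
Tick 1: [PARSE:P1(v=16,ok=F), VALIDATE:-, TRANSFORM:-, EMIT:-] out:-; in:P1
Tick 2: [PARSE:-, VALIDATE:P1(v=16,ok=F), TRANSFORM:-, EMIT:-] out:-; in:-
Tick 3: [PARSE:P2(v=7,ok=F), VALIDATE:-, TRANSFORM:P1(v=0,ok=F), EMIT:-] out:-; in:P2
Tick 4: [PARSE:P3(v=9,ok=F), VALIDATE:P2(v=7,ok=T), TRANSFORM:-, EMIT:P1(v=0,ok=F)] out:-; in:P3
Tick 5: [PARSE:P4(v=17,ok=F), VALIDATE:P3(v=9,ok=F), TRANSFORM:P2(v=14,ok=T), EMIT:-] out:P1(v=0); in:P4
Tick 6: [PARSE:-, VALIDATE:P4(v=17,ok=T), TRANSFORM:P3(v=0,ok=F), EMIT:P2(v=14,ok=T)] out:-; in:-
Tick 7: [PARSE:-, VALIDATE:-, TRANSFORM:P4(v=34,ok=T), EMIT:P3(v=0,ok=F)] out:P2(v=14); in:-
At end of tick 7: ['-', '-', 'P4', 'P3']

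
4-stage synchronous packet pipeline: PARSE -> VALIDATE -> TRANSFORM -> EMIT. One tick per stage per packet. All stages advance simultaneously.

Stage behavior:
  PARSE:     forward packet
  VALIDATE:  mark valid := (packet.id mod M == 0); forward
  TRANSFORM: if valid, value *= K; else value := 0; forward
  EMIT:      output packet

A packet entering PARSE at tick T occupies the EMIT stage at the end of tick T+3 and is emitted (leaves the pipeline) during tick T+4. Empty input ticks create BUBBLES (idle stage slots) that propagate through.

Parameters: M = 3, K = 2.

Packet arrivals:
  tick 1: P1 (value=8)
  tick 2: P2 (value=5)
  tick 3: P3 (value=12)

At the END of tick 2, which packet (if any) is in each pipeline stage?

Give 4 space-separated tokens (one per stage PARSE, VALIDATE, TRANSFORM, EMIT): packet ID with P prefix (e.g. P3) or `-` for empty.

Tick 1: [PARSE:P1(v=8,ok=F), VALIDATE:-, TRANSFORM:-, EMIT:-] out:-; in:P1
Tick 2: [PARSE:P2(v=5,ok=F), VALIDATE:P1(v=8,ok=F), TRANSFORM:-, EMIT:-] out:-; in:P2
At end of tick 2: ['P2', 'P1', '-', '-']

Answer: P2 P1 - -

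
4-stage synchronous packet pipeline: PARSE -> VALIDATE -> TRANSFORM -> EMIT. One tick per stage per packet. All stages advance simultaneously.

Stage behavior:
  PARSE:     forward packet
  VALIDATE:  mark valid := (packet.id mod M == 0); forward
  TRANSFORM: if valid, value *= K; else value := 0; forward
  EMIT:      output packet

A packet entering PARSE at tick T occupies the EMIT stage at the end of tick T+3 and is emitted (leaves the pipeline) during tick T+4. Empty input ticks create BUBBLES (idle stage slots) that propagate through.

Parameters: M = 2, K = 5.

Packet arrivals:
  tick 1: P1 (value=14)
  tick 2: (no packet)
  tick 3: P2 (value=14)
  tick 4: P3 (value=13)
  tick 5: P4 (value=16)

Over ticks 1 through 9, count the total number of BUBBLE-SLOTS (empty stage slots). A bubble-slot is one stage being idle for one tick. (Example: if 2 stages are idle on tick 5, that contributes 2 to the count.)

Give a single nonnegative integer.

Tick 1: [PARSE:P1(v=14,ok=F), VALIDATE:-, TRANSFORM:-, EMIT:-] out:-; bubbles=3
Tick 2: [PARSE:-, VALIDATE:P1(v=14,ok=F), TRANSFORM:-, EMIT:-] out:-; bubbles=3
Tick 3: [PARSE:P2(v=14,ok=F), VALIDATE:-, TRANSFORM:P1(v=0,ok=F), EMIT:-] out:-; bubbles=2
Tick 4: [PARSE:P3(v=13,ok=F), VALIDATE:P2(v=14,ok=T), TRANSFORM:-, EMIT:P1(v=0,ok=F)] out:-; bubbles=1
Tick 5: [PARSE:P4(v=16,ok=F), VALIDATE:P3(v=13,ok=F), TRANSFORM:P2(v=70,ok=T), EMIT:-] out:P1(v=0); bubbles=1
Tick 6: [PARSE:-, VALIDATE:P4(v=16,ok=T), TRANSFORM:P3(v=0,ok=F), EMIT:P2(v=70,ok=T)] out:-; bubbles=1
Tick 7: [PARSE:-, VALIDATE:-, TRANSFORM:P4(v=80,ok=T), EMIT:P3(v=0,ok=F)] out:P2(v=70); bubbles=2
Tick 8: [PARSE:-, VALIDATE:-, TRANSFORM:-, EMIT:P4(v=80,ok=T)] out:P3(v=0); bubbles=3
Tick 9: [PARSE:-, VALIDATE:-, TRANSFORM:-, EMIT:-] out:P4(v=80); bubbles=4
Total bubble-slots: 20

Answer: 20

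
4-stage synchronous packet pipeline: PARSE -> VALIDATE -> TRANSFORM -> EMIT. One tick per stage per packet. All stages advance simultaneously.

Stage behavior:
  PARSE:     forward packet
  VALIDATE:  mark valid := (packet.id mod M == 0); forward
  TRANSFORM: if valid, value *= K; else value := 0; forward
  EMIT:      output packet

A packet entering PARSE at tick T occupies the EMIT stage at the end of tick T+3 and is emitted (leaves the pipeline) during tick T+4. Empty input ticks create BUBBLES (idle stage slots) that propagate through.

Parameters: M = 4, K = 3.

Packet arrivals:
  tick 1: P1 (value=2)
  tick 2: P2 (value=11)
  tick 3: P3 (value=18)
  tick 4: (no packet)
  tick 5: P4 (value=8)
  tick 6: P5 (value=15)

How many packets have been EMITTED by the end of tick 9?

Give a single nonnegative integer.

Tick 1: [PARSE:P1(v=2,ok=F), VALIDATE:-, TRANSFORM:-, EMIT:-] out:-; in:P1
Tick 2: [PARSE:P2(v=11,ok=F), VALIDATE:P1(v=2,ok=F), TRANSFORM:-, EMIT:-] out:-; in:P2
Tick 3: [PARSE:P3(v=18,ok=F), VALIDATE:P2(v=11,ok=F), TRANSFORM:P1(v=0,ok=F), EMIT:-] out:-; in:P3
Tick 4: [PARSE:-, VALIDATE:P3(v=18,ok=F), TRANSFORM:P2(v=0,ok=F), EMIT:P1(v=0,ok=F)] out:-; in:-
Tick 5: [PARSE:P4(v=8,ok=F), VALIDATE:-, TRANSFORM:P3(v=0,ok=F), EMIT:P2(v=0,ok=F)] out:P1(v=0); in:P4
Tick 6: [PARSE:P5(v=15,ok=F), VALIDATE:P4(v=8,ok=T), TRANSFORM:-, EMIT:P3(v=0,ok=F)] out:P2(v=0); in:P5
Tick 7: [PARSE:-, VALIDATE:P5(v=15,ok=F), TRANSFORM:P4(v=24,ok=T), EMIT:-] out:P3(v=0); in:-
Tick 8: [PARSE:-, VALIDATE:-, TRANSFORM:P5(v=0,ok=F), EMIT:P4(v=24,ok=T)] out:-; in:-
Tick 9: [PARSE:-, VALIDATE:-, TRANSFORM:-, EMIT:P5(v=0,ok=F)] out:P4(v=24); in:-
Emitted by tick 9: ['P1', 'P2', 'P3', 'P4']

Answer: 4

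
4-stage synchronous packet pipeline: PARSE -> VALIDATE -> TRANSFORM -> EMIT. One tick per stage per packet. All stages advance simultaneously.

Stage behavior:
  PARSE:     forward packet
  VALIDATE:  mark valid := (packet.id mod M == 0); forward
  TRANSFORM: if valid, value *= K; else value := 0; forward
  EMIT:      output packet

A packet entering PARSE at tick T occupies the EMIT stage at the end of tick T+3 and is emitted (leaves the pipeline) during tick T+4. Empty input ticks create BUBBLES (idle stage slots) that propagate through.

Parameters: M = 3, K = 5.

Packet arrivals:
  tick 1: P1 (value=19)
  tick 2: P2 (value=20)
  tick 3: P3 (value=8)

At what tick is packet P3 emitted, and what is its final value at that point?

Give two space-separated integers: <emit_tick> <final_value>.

Tick 1: [PARSE:P1(v=19,ok=F), VALIDATE:-, TRANSFORM:-, EMIT:-] out:-; in:P1
Tick 2: [PARSE:P2(v=20,ok=F), VALIDATE:P1(v=19,ok=F), TRANSFORM:-, EMIT:-] out:-; in:P2
Tick 3: [PARSE:P3(v=8,ok=F), VALIDATE:P2(v=20,ok=F), TRANSFORM:P1(v=0,ok=F), EMIT:-] out:-; in:P3
Tick 4: [PARSE:-, VALIDATE:P3(v=8,ok=T), TRANSFORM:P2(v=0,ok=F), EMIT:P1(v=0,ok=F)] out:-; in:-
Tick 5: [PARSE:-, VALIDATE:-, TRANSFORM:P3(v=40,ok=T), EMIT:P2(v=0,ok=F)] out:P1(v=0); in:-
Tick 6: [PARSE:-, VALIDATE:-, TRANSFORM:-, EMIT:P3(v=40,ok=T)] out:P2(v=0); in:-
Tick 7: [PARSE:-, VALIDATE:-, TRANSFORM:-, EMIT:-] out:P3(v=40); in:-
P3: arrives tick 3, valid=True (id=3, id%3=0), emit tick 7, final value 40

Answer: 7 40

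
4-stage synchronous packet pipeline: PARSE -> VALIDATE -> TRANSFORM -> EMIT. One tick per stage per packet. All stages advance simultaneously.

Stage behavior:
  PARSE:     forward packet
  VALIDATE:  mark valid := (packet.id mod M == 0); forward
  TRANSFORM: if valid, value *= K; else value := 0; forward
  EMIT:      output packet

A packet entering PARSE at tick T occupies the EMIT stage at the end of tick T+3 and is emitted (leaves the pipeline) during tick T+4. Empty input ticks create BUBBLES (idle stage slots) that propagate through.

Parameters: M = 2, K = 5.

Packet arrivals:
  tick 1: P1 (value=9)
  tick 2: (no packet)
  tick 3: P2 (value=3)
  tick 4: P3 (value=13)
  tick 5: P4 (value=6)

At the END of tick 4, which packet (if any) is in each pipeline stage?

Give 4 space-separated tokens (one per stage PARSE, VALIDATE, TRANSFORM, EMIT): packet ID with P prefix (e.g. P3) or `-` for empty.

Answer: P3 P2 - P1

Derivation:
Tick 1: [PARSE:P1(v=9,ok=F), VALIDATE:-, TRANSFORM:-, EMIT:-] out:-; in:P1
Tick 2: [PARSE:-, VALIDATE:P1(v=9,ok=F), TRANSFORM:-, EMIT:-] out:-; in:-
Tick 3: [PARSE:P2(v=3,ok=F), VALIDATE:-, TRANSFORM:P1(v=0,ok=F), EMIT:-] out:-; in:P2
Tick 4: [PARSE:P3(v=13,ok=F), VALIDATE:P2(v=3,ok=T), TRANSFORM:-, EMIT:P1(v=0,ok=F)] out:-; in:P3
At end of tick 4: ['P3', 'P2', '-', 'P1']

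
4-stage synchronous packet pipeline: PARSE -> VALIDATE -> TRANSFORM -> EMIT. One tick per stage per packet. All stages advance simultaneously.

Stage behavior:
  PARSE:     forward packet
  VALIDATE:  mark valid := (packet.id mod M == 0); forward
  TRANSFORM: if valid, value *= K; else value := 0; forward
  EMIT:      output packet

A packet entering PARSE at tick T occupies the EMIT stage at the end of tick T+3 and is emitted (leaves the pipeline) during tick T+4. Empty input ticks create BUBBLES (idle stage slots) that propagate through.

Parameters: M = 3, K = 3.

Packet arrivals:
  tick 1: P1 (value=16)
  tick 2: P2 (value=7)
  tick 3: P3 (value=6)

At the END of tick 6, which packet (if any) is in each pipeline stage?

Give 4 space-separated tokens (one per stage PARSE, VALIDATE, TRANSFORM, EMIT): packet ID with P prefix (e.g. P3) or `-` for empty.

Answer: - - - P3

Derivation:
Tick 1: [PARSE:P1(v=16,ok=F), VALIDATE:-, TRANSFORM:-, EMIT:-] out:-; in:P1
Tick 2: [PARSE:P2(v=7,ok=F), VALIDATE:P1(v=16,ok=F), TRANSFORM:-, EMIT:-] out:-; in:P2
Tick 3: [PARSE:P3(v=6,ok=F), VALIDATE:P2(v=7,ok=F), TRANSFORM:P1(v=0,ok=F), EMIT:-] out:-; in:P3
Tick 4: [PARSE:-, VALIDATE:P3(v=6,ok=T), TRANSFORM:P2(v=0,ok=F), EMIT:P1(v=0,ok=F)] out:-; in:-
Tick 5: [PARSE:-, VALIDATE:-, TRANSFORM:P3(v=18,ok=T), EMIT:P2(v=0,ok=F)] out:P1(v=0); in:-
Tick 6: [PARSE:-, VALIDATE:-, TRANSFORM:-, EMIT:P3(v=18,ok=T)] out:P2(v=0); in:-
At end of tick 6: ['-', '-', '-', 'P3']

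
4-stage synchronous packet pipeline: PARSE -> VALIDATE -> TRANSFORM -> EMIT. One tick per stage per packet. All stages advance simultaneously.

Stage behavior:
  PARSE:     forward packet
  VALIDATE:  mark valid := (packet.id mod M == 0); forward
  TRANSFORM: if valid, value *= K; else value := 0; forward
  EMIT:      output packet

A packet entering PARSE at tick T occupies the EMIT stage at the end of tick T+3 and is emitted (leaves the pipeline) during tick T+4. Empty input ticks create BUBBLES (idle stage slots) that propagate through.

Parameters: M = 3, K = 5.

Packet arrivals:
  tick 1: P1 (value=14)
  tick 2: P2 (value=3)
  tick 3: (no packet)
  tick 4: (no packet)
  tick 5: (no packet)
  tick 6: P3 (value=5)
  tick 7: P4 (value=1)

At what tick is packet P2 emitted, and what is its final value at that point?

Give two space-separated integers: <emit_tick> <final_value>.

Answer: 6 0

Derivation:
Tick 1: [PARSE:P1(v=14,ok=F), VALIDATE:-, TRANSFORM:-, EMIT:-] out:-; in:P1
Tick 2: [PARSE:P2(v=3,ok=F), VALIDATE:P1(v=14,ok=F), TRANSFORM:-, EMIT:-] out:-; in:P2
Tick 3: [PARSE:-, VALIDATE:P2(v=3,ok=F), TRANSFORM:P1(v=0,ok=F), EMIT:-] out:-; in:-
Tick 4: [PARSE:-, VALIDATE:-, TRANSFORM:P2(v=0,ok=F), EMIT:P1(v=0,ok=F)] out:-; in:-
Tick 5: [PARSE:-, VALIDATE:-, TRANSFORM:-, EMIT:P2(v=0,ok=F)] out:P1(v=0); in:-
Tick 6: [PARSE:P3(v=5,ok=F), VALIDATE:-, TRANSFORM:-, EMIT:-] out:P2(v=0); in:P3
Tick 7: [PARSE:P4(v=1,ok=F), VALIDATE:P3(v=5,ok=T), TRANSFORM:-, EMIT:-] out:-; in:P4
Tick 8: [PARSE:-, VALIDATE:P4(v=1,ok=F), TRANSFORM:P3(v=25,ok=T), EMIT:-] out:-; in:-
Tick 9: [PARSE:-, VALIDATE:-, TRANSFORM:P4(v=0,ok=F), EMIT:P3(v=25,ok=T)] out:-; in:-
Tick 10: [PARSE:-, VALIDATE:-, TRANSFORM:-, EMIT:P4(v=0,ok=F)] out:P3(v=25); in:-
Tick 11: [PARSE:-, VALIDATE:-, TRANSFORM:-, EMIT:-] out:P4(v=0); in:-
P2: arrives tick 2, valid=False (id=2, id%3=2), emit tick 6, final value 0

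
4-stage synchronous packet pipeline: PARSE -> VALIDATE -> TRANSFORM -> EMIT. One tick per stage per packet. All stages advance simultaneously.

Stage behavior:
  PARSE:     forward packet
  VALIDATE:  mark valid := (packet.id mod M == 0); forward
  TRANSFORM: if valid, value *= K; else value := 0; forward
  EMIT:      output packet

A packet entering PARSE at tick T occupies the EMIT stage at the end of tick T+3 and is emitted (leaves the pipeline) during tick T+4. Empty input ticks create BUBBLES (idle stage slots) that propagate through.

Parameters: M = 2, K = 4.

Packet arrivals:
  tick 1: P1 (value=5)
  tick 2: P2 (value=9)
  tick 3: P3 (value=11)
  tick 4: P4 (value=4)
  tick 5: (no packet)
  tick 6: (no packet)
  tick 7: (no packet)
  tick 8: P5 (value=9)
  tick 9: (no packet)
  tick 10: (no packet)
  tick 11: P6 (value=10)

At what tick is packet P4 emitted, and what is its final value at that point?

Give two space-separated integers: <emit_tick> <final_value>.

Answer: 8 16

Derivation:
Tick 1: [PARSE:P1(v=5,ok=F), VALIDATE:-, TRANSFORM:-, EMIT:-] out:-; in:P1
Tick 2: [PARSE:P2(v=9,ok=F), VALIDATE:P1(v=5,ok=F), TRANSFORM:-, EMIT:-] out:-; in:P2
Tick 3: [PARSE:P3(v=11,ok=F), VALIDATE:P2(v=9,ok=T), TRANSFORM:P1(v=0,ok=F), EMIT:-] out:-; in:P3
Tick 4: [PARSE:P4(v=4,ok=F), VALIDATE:P3(v=11,ok=F), TRANSFORM:P2(v=36,ok=T), EMIT:P1(v=0,ok=F)] out:-; in:P4
Tick 5: [PARSE:-, VALIDATE:P4(v=4,ok=T), TRANSFORM:P3(v=0,ok=F), EMIT:P2(v=36,ok=T)] out:P1(v=0); in:-
Tick 6: [PARSE:-, VALIDATE:-, TRANSFORM:P4(v=16,ok=T), EMIT:P3(v=0,ok=F)] out:P2(v=36); in:-
Tick 7: [PARSE:-, VALIDATE:-, TRANSFORM:-, EMIT:P4(v=16,ok=T)] out:P3(v=0); in:-
Tick 8: [PARSE:P5(v=9,ok=F), VALIDATE:-, TRANSFORM:-, EMIT:-] out:P4(v=16); in:P5
Tick 9: [PARSE:-, VALIDATE:P5(v=9,ok=F), TRANSFORM:-, EMIT:-] out:-; in:-
Tick 10: [PARSE:-, VALIDATE:-, TRANSFORM:P5(v=0,ok=F), EMIT:-] out:-; in:-
Tick 11: [PARSE:P6(v=10,ok=F), VALIDATE:-, TRANSFORM:-, EMIT:P5(v=0,ok=F)] out:-; in:P6
Tick 12: [PARSE:-, VALIDATE:P6(v=10,ok=T), TRANSFORM:-, EMIT:-] out:P5(v=0); in:-
Tick 13: [PARSE:-, VALIDATE:-, TRANSFORM:P6(v=40,ok=T), EMIT:-] out:-; in:-
Tick 14: [PARSE:-, VALIDATE:-, TRANSFORM:-, EMIT:P6(v=40,ok=T)] out:-; in:-
Tick 15: [PARSE:-, VALIDATE:-, TRANSFORM:-, EMIT:-] out:P6(v=40); in:-
P4: arrives tick 4, valid=True (id=4, id%2=0), emit tick 8, final value 16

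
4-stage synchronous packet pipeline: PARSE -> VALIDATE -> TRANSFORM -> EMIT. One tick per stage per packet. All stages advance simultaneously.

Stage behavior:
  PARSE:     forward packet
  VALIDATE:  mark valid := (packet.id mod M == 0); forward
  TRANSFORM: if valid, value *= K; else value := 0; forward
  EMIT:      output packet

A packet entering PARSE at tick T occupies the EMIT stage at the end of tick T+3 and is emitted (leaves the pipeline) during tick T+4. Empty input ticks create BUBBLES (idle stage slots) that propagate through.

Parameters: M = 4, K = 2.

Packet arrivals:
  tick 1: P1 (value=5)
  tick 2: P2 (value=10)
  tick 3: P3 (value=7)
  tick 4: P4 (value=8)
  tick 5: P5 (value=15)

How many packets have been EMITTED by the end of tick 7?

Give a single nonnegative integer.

Answer: 3

Derivation:
Tick 1: [PARSE:P1(v=5,ok=F), VALIDATE:-, TRANSFORM:-, EMIT:-] out:-; in:P1
Tick 2: [PARSE:P2(v=10,ok=F), VALIDATE:P1(v=5,ok=F), TRANSFORM:-, EMIT:-] out:-; in:P2
Tick 3: [PARSE:P3(v=7,ok=F), VALIDATE:P2(v=10,ok=F), TRANSFORM:P1(v=0,ok=F), EMIT:-] out:-; in:P3
Tick 4: [PARSE:P4(v=8,ok=F), VALIDATE:P3(v=7,ok=F), TRANSFORM:P2(v=0,ok=F), EMIT:P1(v=0,ok=F)] out:-; in:P4
Tick 5: [PARSE:P5(v=15,ok=F), VALIDATE:P4(v=8,ok=T), TRANSFORM:P3(v=0,ok=F), EMIT:P2(v=0,ok=F)] out:P1(v=0); in:P5
Tick 6: [PARSE:-, VALIDATE:P5(v=15,ok=F), TRANSFORM:P4(v=16,ok=T), EMIT:P3(v=0,ok=F)] out:P2(v=0); in:-
Tick 7: [PARSE:-, VALIDATE:-, TRANSFORM:P5(v=0,ok=F), EMIT:P4(v=16,ok=T)] out:P3(v=0); in:-
Emitted by tick 7: ['P1', 'P2', 'P3']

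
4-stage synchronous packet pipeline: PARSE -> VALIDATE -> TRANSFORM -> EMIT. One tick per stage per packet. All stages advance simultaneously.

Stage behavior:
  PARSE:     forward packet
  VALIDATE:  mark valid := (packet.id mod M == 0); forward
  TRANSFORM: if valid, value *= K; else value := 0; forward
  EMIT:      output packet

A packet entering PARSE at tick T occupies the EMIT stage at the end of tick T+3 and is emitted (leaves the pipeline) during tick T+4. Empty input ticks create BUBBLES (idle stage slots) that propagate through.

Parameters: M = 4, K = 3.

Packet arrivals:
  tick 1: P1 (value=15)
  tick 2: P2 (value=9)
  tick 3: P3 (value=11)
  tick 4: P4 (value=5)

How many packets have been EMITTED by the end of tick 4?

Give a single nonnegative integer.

Answer: 0

Derivation:
Tick 1: [PARSE:P1(v=15,ok=F), VALIDATE:-, TRANSFORM:-, EMIT:-] out:-; in:P1
Tick 2: [PARSE:P2(v=9,ok=F), VALIDATE:P1(v=15,ok=F), TRANSFORM:-, EMIT:-] out:-; in:P2
Tick 3: [PARSE:P3(v=11,ok=F), VALIDATE:P2(v=9,ok=F), TRANSFORM:P1(v=0,ok=F), EMIT:-] out:-; in:P3
Tick 4: [PARSE:P4(v=5,ok=F), VALIDATE:P3(v=11,ok=F), TRANSFORM:P2(v=0,ok=F), EMIT:P1(v=0,ok=F)] out:-; in:P4
Emitted by tick 4: []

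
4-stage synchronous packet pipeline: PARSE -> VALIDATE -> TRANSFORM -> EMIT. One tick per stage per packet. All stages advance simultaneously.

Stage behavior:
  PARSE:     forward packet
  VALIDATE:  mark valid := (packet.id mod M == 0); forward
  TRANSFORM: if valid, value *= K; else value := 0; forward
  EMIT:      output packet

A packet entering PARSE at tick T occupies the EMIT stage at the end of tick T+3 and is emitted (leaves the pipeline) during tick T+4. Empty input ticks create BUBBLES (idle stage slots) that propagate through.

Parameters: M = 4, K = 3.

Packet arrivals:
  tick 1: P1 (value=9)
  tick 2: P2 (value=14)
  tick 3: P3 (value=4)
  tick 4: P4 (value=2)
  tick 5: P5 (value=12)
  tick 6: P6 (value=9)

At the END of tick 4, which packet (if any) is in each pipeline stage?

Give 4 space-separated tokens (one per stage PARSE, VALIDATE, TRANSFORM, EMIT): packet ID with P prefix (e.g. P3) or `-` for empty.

Answer: P4 P3 P2 P1

Derivation:
Tick 1: [PARSE:P1(v=9,ok=F), VALIDATE:-, TRANSFORM:-, EMIT:-] out:-; in:P1
Tick 2: [PARSE:P2(v=14,ok=F), VALIDATE:P1(v=9,ok=F), TRANSFORM:-, EMIT:-] out:-; in:P2
Tick 3: [PARSE:P3(v=4,ok=F), VALIDATE:P2(v=14,ok=F), TRANSFORM:P1(v=0,ok=F), EMIT:-] out:-; in:P3
Tick 4: [PARSE:P4(v=2,ok=F), VALIDATE:P3(v=4,ok=F), TRANSFORM:P2(v=0,ok=F), EMIT:P1(v=0,ok=F)] out:-; in:P4
At end of tick 4: ['P4', 'P3', 'P2', 'P1']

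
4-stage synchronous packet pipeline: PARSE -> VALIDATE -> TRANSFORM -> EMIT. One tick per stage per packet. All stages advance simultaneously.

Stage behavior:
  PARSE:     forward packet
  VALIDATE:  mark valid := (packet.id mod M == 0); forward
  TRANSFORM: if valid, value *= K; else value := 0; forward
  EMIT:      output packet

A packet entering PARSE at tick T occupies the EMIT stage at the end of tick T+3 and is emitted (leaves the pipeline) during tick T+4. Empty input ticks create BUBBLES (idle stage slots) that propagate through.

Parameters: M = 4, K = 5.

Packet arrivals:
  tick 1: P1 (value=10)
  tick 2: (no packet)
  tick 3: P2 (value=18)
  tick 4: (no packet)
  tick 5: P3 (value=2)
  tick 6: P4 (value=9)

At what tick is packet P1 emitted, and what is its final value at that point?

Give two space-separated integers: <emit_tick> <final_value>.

Answer: 5 0

Derivation:
Tick 1: [PARSE:P1(v=10,ok=F), VALIDATE:-, TRANSFORM:-, EMIT:-] out:-; in:P1
Tick 2: [PARSE:-, VALIDATE:P1(v=10,ok=F), TRANSFORM:-, EMIT:-] out:-; in:-
Tick 3: [PARSE:P2(v=18,ok=F), VALIDATE:-, TRANSFORM:P1(v=0,ok=F), EMIT:-] out:-; in:P2
Tick 4: [PARSE:-, VALIDATE:P2(v=18,ok=F), TRANSFORM:-, EMIT:P1(v=0,ok=F)] out:-; in:-
Tick 5: [PARSE:P3(v=2,ok=F), VALIDATE:-, TRANSFORM:P2(v=0,ok=F), EMIT:-] out:P1(v=0); in:P3
Tick 6: [PARSE:P4(v=9,ok=F), VALIDATE:P3(v=2,ok=F), TRANSFORM:-, EMIT:P2(v=0,ok=F)] out:-; in:P4
Tick 7: [PARSE:-, VALIDATE:P4(v=9,ok=T), TRANSFORM:P3(v=0,ok=F), EMIT:-] out:P2(v=0); in:-
Tick 8: [PARSE:-, VALIDATE:-, TRANSFORM:P4(v=45,ok=T), EMIT:P3(v=0,ok=F)] out:-; in:-
Tick 9: [PARSE:-, VALIDATE:-, TRANSFORM:-, EMIT:P4(v=45,ok=T)] out:P3(v=0); in:-
Tick 10: [PARSE:-, VALIDATE:-, TRANSFORM:-, EMIT:-] out:P4(v=45); in:-
P1: arrives tick 1, valid=False (id=1, id%4=1), emit tick 5, final value 0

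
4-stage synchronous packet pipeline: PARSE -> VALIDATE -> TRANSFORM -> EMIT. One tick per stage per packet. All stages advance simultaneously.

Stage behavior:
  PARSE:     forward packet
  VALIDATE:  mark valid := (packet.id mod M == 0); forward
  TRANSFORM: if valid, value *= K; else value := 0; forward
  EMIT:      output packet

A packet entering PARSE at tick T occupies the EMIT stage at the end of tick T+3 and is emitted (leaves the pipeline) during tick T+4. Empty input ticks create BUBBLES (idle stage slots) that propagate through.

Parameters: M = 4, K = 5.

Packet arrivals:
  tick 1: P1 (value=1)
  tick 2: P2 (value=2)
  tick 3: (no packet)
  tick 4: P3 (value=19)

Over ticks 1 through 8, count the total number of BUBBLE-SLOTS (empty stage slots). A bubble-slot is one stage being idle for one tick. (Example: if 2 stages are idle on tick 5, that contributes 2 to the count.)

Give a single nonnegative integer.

Answer: 20

Derivation:
Tick 1: [PARSE:P1(v=1,ok=F), VALIDATE:-, TRANSFORM:-, EMIT:-] out:-; bubbles=3
Tick 2: [PARSE:P2(v=2,ok=F), VALIDATE:P1(v=1,ok=F), TRANSFORM:-, EMIT:-] out:-; bubbles=2
Tick 3: [PARSE:-, VALIDATE:P2(v=2,ok=F), TRANSFORM:P1(v=0,ok=F), EMIT:-] out:-; bubbles=2
Tick 4: [PARSE:P3(v=19,ok=F), VALIDATE:-, TRANSFORM:P2(v=0,ok=F), EMIT:P1(v=0,ok=F)] out:-; bubbles=1
Tick 5: [PARSE:-, VALIDATE:P3(v=19,ok=F), TRANSFORM:-, EMIT:P2(v=0,ok=F)] out:P1(v=0); bubbles=2
Tick 6: [PARSE:-, VALIDATE:-, TRANSFORM:P3(v=0,ok=F), EMIT:-] out:P2(v=0); bubbles=3
Tick 7: [PARSE:-, VALIDATE:-, TRANSFORM:-, EMIT:P3(v=0,ok=F)] out:-; bubbles=3
Tick 8: [PARSE:-, VALIDATE:-, TRANSFORM:-, EMIT:-] out:P3(v=0); bubbles=4
Total bubble-slots: 20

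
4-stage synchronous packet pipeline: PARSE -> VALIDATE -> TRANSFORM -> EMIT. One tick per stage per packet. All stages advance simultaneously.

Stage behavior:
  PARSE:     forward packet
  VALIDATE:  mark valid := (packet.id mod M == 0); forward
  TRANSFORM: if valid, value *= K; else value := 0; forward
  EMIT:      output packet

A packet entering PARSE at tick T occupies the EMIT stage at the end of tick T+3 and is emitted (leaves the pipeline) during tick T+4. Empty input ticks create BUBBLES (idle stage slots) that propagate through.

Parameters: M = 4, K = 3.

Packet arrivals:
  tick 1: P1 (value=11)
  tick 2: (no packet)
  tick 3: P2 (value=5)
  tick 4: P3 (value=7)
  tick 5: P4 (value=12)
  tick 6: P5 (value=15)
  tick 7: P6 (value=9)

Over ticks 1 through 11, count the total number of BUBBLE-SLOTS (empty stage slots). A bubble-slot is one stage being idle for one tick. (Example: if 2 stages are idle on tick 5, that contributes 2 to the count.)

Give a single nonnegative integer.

Answer: 20

Derivation:
Tick 1: [PARSE:P1(v=11,ok=F), VALIDATE:-, TRANSFORM:-, EMIT:-] out:-; bubbles=3
Tick 2: [PARSE:-, VALIDATE:P1(v=11,ok=F), TRANSFORM:-, EMIT:-] out:-; bubbles=3
Tick 3: [PARSE:P2(v=5,ok=F), VALIDATE:-, TRANSFORM:P1(v=0,ok=F), EMIT:-] out:-; bubbles=2
Tick 4: [PARSE:P3(v=7,ok=F), VALIDATE:P2(v=5,ok=F), TRANSFORM:-, EMIT:P1(v=0,ok=F)] out:-; bubbles=1
Tick 5: [PARSE:P4(v=12,ok=F), VALIDATE:P3(v=7,ok=F), TRANSFORM:P2(v=0,ok=F), EMIT:-] out:P1(v=0); bubbles=1
Tick 6: [PARSE:P5(v=15,ok=F), VALIDATE:P4(v=12,ok=T), TRANSFORM:P3(v=0,ok=F), EMIT:P2(v=0,ok=F)] out:-; bubbles=0
Tick 7: [PARSE:P6(v=9,ok=F), VALIDATE:P5(v=15,ok=F), TRANSFORM:P4(v=36,ok=T), EMIT:P3(v=0,ok=F)] out:P2(v=0); bubbles=0
Tick 8: [PARSE:-, VALIDATE:P6(v=9,ok=F), TRANSFORM:P5(v=0,ok=F), EMIT:P4(v=36,ok=T)] out:P3(v=0); bubbles=1
Tick 9: [PARSE:-, VALIDATE:-, TRANSFORM:P6(v=0,ok=F), EMIT:P5(v=0,ok=F)] out:P4(v=36); bubbles=2
Tick 10: [PARSE:-, VALIDATE:-, TRANSFORM:-, EMIT:P6(v=0,ok=F)] out:P5(v=0); bubbles=3
Tick 11: [PARSE:-, VALIDATE:-, TRANSFORM:-, EMIT:-] out:P6(v=0); bubbles=4
Total bubble-slots: 20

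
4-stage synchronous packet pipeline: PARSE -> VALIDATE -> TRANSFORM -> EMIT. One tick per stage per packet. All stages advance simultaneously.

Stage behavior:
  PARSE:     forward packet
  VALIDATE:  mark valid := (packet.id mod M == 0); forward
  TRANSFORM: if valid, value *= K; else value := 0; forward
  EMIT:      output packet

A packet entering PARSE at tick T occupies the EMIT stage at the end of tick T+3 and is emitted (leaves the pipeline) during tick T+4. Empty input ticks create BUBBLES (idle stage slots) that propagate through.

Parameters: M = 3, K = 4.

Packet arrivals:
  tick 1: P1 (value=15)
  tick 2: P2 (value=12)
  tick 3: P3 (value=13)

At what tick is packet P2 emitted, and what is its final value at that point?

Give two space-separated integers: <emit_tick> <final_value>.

Answer: 6 0

Derivation:
Tick 1: [PARSE:P1(v=15,ok=F), VALIDATE:-, TRANSFORM:-, EMIT:-] out:-; in:P1
Tick 2: [PARSE:P2(v=12,ok=F), VALIDATE:P1(v=15,ok=F), TRANSFORM:-, EMIT:-] out:-; in:P2
Tick 3: [PARSE:P3(v=13,ok=F), VALIDATE:P2(v=12,ok=F), TRANSFORM:P1(v=0,ok=F), EMIT:-] out:-; in:P3
Tick 4: [PARSE:-, VALIDATE:P3(v=13,ok=T), TRANSFORM:P2(v=0,ok=F), EMIT:P1(v=0,ok=F)] out:-; in:-
Tick 5: [PARSE:-, VALIDATE:-, TRANSFORM:P3(v=52,ok=T), EMIT:P2(v=0,ok=F)] out:P1(v=0); in:-
Tick 6: [PARSE:-, VALIDATE:-, TRANSFORM:-, EMIT:P3(v=52,ok=T)] out:P2(v=0); in:-
Tick 7: [PARSE:-, VALIDATE:-, TRANSFORM:-, EMIT:-] out:P3(v=52); in:-
P2: arrives tick 2, valid=False (id=2, id%3=2), emit tick 6, final value 0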